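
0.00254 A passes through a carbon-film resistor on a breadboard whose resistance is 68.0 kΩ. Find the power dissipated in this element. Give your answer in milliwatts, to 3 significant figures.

Current and resistance are given, so P = I²R is the direct form.
P = (0.002540 A)² × 68000 Ω = 0.4387 W

439 mW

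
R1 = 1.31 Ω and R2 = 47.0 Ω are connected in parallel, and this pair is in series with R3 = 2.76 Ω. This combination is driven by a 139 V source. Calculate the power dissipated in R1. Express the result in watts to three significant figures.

Reduce the parallel combination to a single R_p; the circuit then becomes R_p in series with the remaining resistor.
R_p = (1.31×47.0)/(1.31+47.0) = 1.274 Ω
R_total = R_p + 2.76 = 1.274 + 2.76 = 4.034 Ω
I = V / R_total = 139 / 4.034 = 34.45 A
Voltage across the parallel pair: V_p = I × R_p = 34.45 × 1.274 = 43.91 V
R1 sits across V_p; its power is V_p²/R.
P_R1 = (43.91)² / 1.31 = 1472 W

1470 W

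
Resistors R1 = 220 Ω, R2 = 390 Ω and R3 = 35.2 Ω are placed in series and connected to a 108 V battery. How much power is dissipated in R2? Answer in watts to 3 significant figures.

In a series string the same current flows through every resistor — find that current, then P = I²R for the one we want.
R_total = 220 + 390 + 35.2 = 645.2 Ω
I = V / R_total = 108 / 645.2 = 0.1674 A
P_R2 = I² × R2 = (0.1674)² × 390 = 10.93 W

10.9 W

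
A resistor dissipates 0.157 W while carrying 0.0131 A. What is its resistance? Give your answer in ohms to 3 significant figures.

915 Ω

Rearranging the power relation for the two known quantities gives R = P / I².
R = 0.157 / (0.01310)² = 914.9 Ω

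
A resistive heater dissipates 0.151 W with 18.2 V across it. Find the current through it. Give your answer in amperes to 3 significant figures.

0.00830 A

Rearranging the power relation for the two known quantities gives I = P / V.
I = 0.151 / 18.2 = 0.008297 A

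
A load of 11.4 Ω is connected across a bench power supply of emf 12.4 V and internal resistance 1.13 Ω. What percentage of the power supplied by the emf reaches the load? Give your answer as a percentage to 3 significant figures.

η = P_load/(P_load+P_int) = I²R/(I²R+I²r) = R/(R+r) — the I² cancels for series elements.
η = R / (R + r) = 11.4 / (11.4 + 1.13) = 0.9098

91.0 %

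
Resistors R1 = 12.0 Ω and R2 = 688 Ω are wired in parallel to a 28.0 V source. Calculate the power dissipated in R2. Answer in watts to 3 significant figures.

1.14 W

The supply voltage appears across each parallel branch — just use P = V²/R2.
P_R2 = V² / R2 = (28.0)² / 688 Ω = 1.140 W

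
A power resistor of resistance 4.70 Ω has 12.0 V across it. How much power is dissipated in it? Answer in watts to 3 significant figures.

V and R are stated; P = V²/R avoids computing the current.
P = (12.0 V)² / 4.70 Ω = 30.64 W

30.6 W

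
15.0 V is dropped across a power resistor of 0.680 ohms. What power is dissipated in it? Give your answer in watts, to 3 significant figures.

V and R are stated; P = V²/R avoids computing the current.
P = (15.0 V)² / 0.680 Ω = 330.9 W

331 W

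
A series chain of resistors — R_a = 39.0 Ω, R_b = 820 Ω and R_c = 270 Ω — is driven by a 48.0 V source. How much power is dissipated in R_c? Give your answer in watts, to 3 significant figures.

In a series string the same current flows through every resistor — find that current, then P = I²R for the one we want.
R_total = 39.0 + 820 + 270 = 1129 Ω
I = V / R_total = 48.0 / 1129 = 0.04252 A
P_R_c = I² × R_c = (0.04252)² × 270 = 0.4880 W

0.488 W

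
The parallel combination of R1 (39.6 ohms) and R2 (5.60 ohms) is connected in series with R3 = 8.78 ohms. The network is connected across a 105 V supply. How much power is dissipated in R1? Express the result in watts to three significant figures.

35.8 W

First find R_p for the parallel pair, then treat R_p + R3 as a series loop.
R_p = (39.6×5.60)/(39.6+5.60) = 4.906 Ω
R_total = R_p + 8.78 = 4.906 + 8.78 = 13.69 Ω
I = V / R_total = 105 / 13.69 = 7.672 A
Voltage across the parallel pair: V_p = I × R_p = 7.672 × 4.906 = 37.64 V
R1 has V_p across it, so P = V_p²/R1.
P_R1 = (37.64)² / 39.6 = 35.78 W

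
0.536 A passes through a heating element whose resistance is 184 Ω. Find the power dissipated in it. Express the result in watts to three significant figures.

52.9 W

Current and resistance are given, so P = I²R is the direct form.
P = (0.5360 A)² × 184 Ω = 52.86 W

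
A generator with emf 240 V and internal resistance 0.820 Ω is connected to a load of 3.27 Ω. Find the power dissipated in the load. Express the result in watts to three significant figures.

11300 W

The internal resistance and the load are in series, so the same I flows through both; get I from ε/(r+R), then I²R for the load.
I = ε / (r + R) = 240 / (0.820 + 3.27) = 58.68 A
P_load = I² R = (58.68)² × 3.27 = 11260 W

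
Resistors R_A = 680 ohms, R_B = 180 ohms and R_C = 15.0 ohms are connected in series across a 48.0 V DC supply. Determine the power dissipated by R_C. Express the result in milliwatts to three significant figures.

Series elements share the same current, so find I first, then use P = I²R.
R_total = 680 + 180 + 15.0 = 875.0 Ω
I = V / R_total = 48.0 / 875.0 = 0.05486 A
P_R_C = I² × R_C = (0.05486)² × 15.0 = 0.04514 W

45.1 mW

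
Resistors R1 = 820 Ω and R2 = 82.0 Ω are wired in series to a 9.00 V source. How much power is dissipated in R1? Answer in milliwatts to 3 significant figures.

The current is common to all series resistors; compute it, then apply P = I²R for the target.
R_total = 820 + 82.0 = 902.0 Ω
I = V / R_total = 9.00 / 902.0 = 0.009978 A
P_R1 = I² × R1 = (0.009978)² × 820 = 0.08164 W

81.6 mW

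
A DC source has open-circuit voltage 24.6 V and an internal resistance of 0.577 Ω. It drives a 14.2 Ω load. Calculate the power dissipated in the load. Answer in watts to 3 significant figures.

With r and R in series, I = ε/(r+R); the load dissipates I²R.
I = ε / (r + R) = 24.6 / (0.577 + 14.2) = 1.665 A
P_load = I² R = (1.665)² × 14.2 = 39.35 W

39.4 W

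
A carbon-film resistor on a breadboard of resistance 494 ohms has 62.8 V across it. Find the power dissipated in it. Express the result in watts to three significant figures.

Voltage and resistance are given, so P = V²/R is the one-step route.
P = (62.8 V)² / 494 Ω = 7.983 W

7.98 W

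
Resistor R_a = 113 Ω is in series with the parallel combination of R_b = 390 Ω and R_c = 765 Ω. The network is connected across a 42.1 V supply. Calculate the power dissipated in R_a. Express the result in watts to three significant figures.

Reduce the parallel pair to R_p first; the network is then a simple series string.
R_p = (390×765)/(390+765) = 258.3 Ω
R_total = 113 + 258.3 = 371.3 Ω
I = V / R_total = 42.1 / 371.3 = 0.1134 A
R_a is in the main series path, so its power is I²R_a.
P_R_a = (0.1134)² × 113 = 1.453 W

1.45 W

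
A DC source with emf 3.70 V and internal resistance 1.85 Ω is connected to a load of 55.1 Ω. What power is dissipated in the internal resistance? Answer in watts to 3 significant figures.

r is in series with the load, so it carries the full circuit current — the loss in it is I²r.
I = ε / (r + R) = 3.70 / (1.85 + 55.1) = 0.06497 A
P_int = I² r = (0.06497)² × 1.85 = 0.007809 W

0.00781 W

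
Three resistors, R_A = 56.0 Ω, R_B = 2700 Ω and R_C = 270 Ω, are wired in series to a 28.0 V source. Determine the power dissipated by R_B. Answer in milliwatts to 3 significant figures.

231 mW

Every series element carries the same I. Get I from the total resistance, then P = I² × R_B.
R_total = 56.0 + 2700 + 270 = 3026 Ω
I = V / R_total = 28.0 / 3026 = 0.009253 A
P_R_B = I² × R_B = (0.009253)² × 2700 = 0.2312 W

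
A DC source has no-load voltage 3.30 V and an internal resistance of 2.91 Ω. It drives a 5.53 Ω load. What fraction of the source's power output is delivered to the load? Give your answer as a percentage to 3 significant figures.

65.5 %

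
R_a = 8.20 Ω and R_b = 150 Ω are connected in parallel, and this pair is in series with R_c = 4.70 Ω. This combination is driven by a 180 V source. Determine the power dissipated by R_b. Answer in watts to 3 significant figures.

Combine R_a and R_b into their parallel equivalent first, reducing the network to two series resistors.
R_p = (8.20×150)/(8.20+150) = 7.775 Ω
R_total = R_p + 4.70 = 7.775 + 4.70 = 12.47 Ω
I = V / R_total = 180 / 12.47 = 14.43 A
Voltage across the parallel pair: V_p = I × R_p = 14.43 × 7.775 = 112.2 V
R_b sits across V_p; its power is V_p²/R.
P_R_b = (112.2)² / 150 = 83.90 W

83.9 W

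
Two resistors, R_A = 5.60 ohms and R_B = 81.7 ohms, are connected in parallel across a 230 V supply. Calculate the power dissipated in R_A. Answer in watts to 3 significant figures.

9450 W

The supply voltage appears across each parallel branch — just use P = V²/R_A.
P_R_A = V² / R_A = (230)² / 5.60 Ω = 9446 W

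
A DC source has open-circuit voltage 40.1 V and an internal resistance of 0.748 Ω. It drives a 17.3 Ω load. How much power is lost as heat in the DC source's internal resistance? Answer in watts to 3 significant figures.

3.69 W

r is in series with the load, so it carries the full circuit current — the loss in it is I²r.
I = ε / (r + R) = 40.1 / (0.748 + 17.3) = 2.222 A
P_int = I² r = (2.222)² × 0.748 = 3.693 W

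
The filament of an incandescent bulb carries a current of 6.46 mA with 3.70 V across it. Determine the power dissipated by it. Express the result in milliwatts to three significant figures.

Since both terminal voltage and current are stated, P = V I gives the power in one step.
P = 3.70 V × 0.006460 A = 0.02390 W

23.9 mW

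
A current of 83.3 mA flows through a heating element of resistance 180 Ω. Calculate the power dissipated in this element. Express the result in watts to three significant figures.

1.25 W

Knowing I and R, the power is just I²R — no need to find V first.
P = (0.08330 A)² × 180 Ω = 1.249 W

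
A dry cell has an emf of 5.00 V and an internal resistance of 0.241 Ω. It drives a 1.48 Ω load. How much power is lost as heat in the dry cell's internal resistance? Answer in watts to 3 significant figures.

The internal resistance carries the same current as the load; P_int = I²r.
I = ε / (r + R) = 5.00 / (0.241 + 1.48) = 2.905 A
P_int = I² r = (2.905)² × 0.241 = 2.034 W

2.03 W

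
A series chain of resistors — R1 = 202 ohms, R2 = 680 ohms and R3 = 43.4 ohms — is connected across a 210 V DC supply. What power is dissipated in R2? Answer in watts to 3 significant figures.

35.0 W

Series elements share the same current, so find I first, then use P = I²R.
R_total = 202 + 680 + 43.4 = 925.4 Ω
I = V / R_total = 210 / 925.4 = 0.2269 A
P_R2 = I² × R2 = (0.2269)² × 680 = 35.02 W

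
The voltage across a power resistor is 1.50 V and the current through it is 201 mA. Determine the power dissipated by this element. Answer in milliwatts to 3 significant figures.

302 mW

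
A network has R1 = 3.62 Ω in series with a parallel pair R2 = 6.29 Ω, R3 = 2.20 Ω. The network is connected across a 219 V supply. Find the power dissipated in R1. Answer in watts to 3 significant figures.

Replace R2 and R3 with their parallel equivalent so the circuit becomes R1 in series with R_p.
R_p = (6.29×2.20)/(6.29+2.20) = 1.630 Ω
R_total = 3.62 + 1.630 = 5.250 Ω
I = V / R_total = 219 / 5.250 = 41.71 A
R1 carries the full series current, so P = I²R.
P_R1 = (41.71)² × 3.62 = 6299 W

6300 W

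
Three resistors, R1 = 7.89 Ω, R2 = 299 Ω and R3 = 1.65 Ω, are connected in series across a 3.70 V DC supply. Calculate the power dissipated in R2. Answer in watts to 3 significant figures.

0.0430 W

Series elements share the same current, so find I first, then use P = I²R.
R_total = 7.89 + 299 + 1.65 = 308.5 Ω
I = V / R_total = 3.70 / 308.5 = 0.01199 A
P_R2 = I² × R2 = (0.01199)² × 299 = 0.04300 W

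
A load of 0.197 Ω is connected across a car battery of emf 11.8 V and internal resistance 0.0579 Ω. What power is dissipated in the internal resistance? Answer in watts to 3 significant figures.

124 W

r is in series with the load, so it carries the full circuit current — the loss in it is I²r.
I = ε / (r + R) = 11.8 / (0.0579 + 0.197) = 46.29 A
P_int = I² r = (46.29)² × 0.0579 = 124.1 W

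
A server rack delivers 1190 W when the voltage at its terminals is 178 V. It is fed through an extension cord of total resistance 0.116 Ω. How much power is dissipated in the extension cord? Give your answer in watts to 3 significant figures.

5.18 W

Only the current and the line resistance are needed for the I²R loss.
I = P / V = 1190 / 178 = 6.685 A through the extension cord.
P_line = I² R_line = (6.685)² × 0.116 = 5.185 W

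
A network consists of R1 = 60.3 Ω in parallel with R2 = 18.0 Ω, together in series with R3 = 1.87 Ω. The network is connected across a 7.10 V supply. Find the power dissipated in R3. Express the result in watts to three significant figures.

Reduce the parallel combination to a single R_p; the circuit then becomes R_p in series with the remaining resistor.
R_p = (60.3×18.0)/(60.3+18.0) = 13.86 Ω
R_total = R_p + 1.87 = 13.86 + 1.87 = 15.73 Ω
I = V / R_total = 7.10 / 15.73 = 0.4513 A
R3 carries the full series current, so P = I²R.
P_R3 = (0.4513)² × 1.87 = 0.3809 W

0.381 W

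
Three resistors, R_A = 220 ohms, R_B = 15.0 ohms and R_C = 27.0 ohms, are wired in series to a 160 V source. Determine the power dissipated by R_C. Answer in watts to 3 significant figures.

10.1 W

In a series string the same current flows through every resistor — find that current, then P = I²R for the one we want.
R_total = 220 + 15.0 + 27.0 = 262.0 Ω
I = V / R_total = 160 / 262.0 = 0.6107 A
P_R_C = I² × R_C = (0.6107)² × 27.0 = 10.07 W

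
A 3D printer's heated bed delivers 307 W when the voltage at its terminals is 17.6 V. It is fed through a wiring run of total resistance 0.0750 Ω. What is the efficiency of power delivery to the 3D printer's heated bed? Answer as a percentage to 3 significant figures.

93.1 %

I = P / V = 307 / 17.6 = 17.44 A through the wiring run.
P_line = I² R_line = (17.44)² × 0.0750 = 22.82 W
P_source = P_load + P_line = 307.0 + 22.82 = 329.8 W
η = P_load / P_source = 307.0 / 329.8 = 0.9308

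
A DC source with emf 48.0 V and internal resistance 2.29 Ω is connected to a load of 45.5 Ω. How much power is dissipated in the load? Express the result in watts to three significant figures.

45.9 W

Load and internal resistance form a series loop — compute the loop current, then the load power via I²R.
I = ε / (r + R) = 48.0 / (2.29 + 45.5) = 1.004 A
P_load = I² R = (1.004)² × 45.5 = 45.90 W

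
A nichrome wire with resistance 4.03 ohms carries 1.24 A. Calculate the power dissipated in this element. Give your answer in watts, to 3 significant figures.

Knowing I and R, the power is just I²R — no need to find V first.
P = (1.240 A)² × 4.03 Ω = 6.197 W

6.20 W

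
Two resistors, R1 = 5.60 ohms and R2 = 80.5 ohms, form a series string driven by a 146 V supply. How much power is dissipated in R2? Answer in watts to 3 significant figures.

Since the resistors are in series they all carry the loop current I = V/R_total; the power in any one is I²R.
R_total = 5.60 + 80.5 = 86.10 Ω
I = V / R_total = 146 / 86.10 = 1.696 A
P_R2 = I² × R2 = (1.696)² × 80.5 = 231.5 W

231 W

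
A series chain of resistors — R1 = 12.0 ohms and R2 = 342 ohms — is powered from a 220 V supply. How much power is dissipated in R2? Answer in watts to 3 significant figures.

Every series element carries the same I. Get I from the total resistance, then P = I² × R2.
R_total = 12.0 + 342 = 354.0 Ω
I = V / R_total = 220 / 354.0 = 0.6215 A
P_R2 = I² × R2 = (0.6215)² × 342 = 132.1 W

132 W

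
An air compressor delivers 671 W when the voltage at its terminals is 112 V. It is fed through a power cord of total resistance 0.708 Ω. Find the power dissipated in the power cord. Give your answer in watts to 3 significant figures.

Only the current and the line resistance are needed for the I²R loss.
I = P / V = 671 / 112 = 5.991 A through the power cord.
P_line = I² R_line = (5.991)² × 0.708 = 25.41 W

25.4 W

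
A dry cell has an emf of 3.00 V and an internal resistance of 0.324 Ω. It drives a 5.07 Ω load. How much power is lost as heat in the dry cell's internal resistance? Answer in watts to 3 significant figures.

0.100 W

r is in series with the load, so it carries the full circuit current — the loss in it is I²r.
I = ε / (r + R) = 3.00 / (0.324 + 5.07) = 0.5562 A
P_int = I² r = (0.5562)² × 0.324 = 0.1002 W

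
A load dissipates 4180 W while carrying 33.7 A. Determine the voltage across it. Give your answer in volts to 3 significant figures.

124 V

The two known quantities fix the third via V = P / I.
V = 4180 / 33.70 = 124.0 V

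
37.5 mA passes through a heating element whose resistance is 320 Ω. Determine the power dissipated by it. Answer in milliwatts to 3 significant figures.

450 mW

Knowing I and R, the power is just I²R — no need to find V first.
P = (0.03750 A)² × 320 Ω = 0.4500 W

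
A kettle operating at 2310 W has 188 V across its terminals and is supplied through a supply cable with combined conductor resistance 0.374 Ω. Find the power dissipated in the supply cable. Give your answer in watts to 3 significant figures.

56.5 W

Only the current and the line resistance are needed for the I²R loss.
I = P / V = 2310 / 188 = 12.29 A through the supply cable.
P_line = I² R_line = (12.29)² × 0.374 = 56.47 W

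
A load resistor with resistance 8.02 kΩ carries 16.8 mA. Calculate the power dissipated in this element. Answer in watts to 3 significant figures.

2.26 W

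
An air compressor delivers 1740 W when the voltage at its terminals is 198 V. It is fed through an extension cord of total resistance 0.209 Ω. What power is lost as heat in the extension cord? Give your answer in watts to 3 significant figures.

Line loss is just I²R for the cable — we know both I and R_line directly.
I = P / V = 1740 / 198 = 8.788 A through the extension cord.
P_line = I² R_line = (8.788)² × 0.209 = 16.14 W

16.1 W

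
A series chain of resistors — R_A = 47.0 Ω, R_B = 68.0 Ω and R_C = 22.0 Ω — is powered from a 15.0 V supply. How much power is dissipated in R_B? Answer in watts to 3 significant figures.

0.815 W

Since the resistors are in series they all carry the loop current I = V/R_total; the power in any one is I²R.
R_total = 47.0 + 68.0 + 22.0 = 137.0 Ω
I = V / R_total = 15.0 / 137.0 = 0.1095 A
P_R_B = I² × R_B = (0.1095)² × 68.0 = 0.8152 W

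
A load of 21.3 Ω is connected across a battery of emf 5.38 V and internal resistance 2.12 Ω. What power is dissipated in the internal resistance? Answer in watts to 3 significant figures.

The source's internal resistance is just another series element carrying I; its dissipation is I²r.
I = ε / (r + R) = 5.38 / (2.12 + 21.3) = 0.2297 A
P_int = I² r = (0.2297)² × 2.12 = 0.1119 W

0.112 W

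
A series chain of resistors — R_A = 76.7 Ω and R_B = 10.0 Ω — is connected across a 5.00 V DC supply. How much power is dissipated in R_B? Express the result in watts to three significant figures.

0.0333 W

The current is common to all series resistors; compute it, then apply P = I²R for the target.
R_total = 76.7 + 10.0 = 86.70 Ω
I = V / R_total = 5.00 / 86.70 = 0.05767 A
P_R_B = I² × R_B = (0.05767)² × 10.0 = 0.03326 W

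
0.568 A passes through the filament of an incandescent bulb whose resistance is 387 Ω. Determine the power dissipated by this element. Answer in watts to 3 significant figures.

125 W

Current and resistance are given, so P = I²R is the direct form.
P = (0.5680 A)² × 387 Ω = 124.9 W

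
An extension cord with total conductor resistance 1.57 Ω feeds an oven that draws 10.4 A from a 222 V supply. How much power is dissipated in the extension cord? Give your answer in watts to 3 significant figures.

170 W

Line loss is just I²R for the cable — we know both I and R_line directly.
The extension cord carries the full 10.4 A.
P_line = I² R_line = (10.40)² × 1.57 = 169.8 W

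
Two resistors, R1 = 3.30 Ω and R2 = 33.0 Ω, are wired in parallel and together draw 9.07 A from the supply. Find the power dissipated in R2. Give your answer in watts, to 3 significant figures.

Only the total current is stated, so first find the parallel equivalent to get the voltage across the combination.
1/R_eq = 1/3.30 + 1/33.0 ⇒ R_eq = 3.000 Ω
V = I_total × R_eq = 9.070 × 3.000 = 27.21 V
P_R2 = V² / R2 = (27.21)² / 33.0 = 22.44 W

22.4 W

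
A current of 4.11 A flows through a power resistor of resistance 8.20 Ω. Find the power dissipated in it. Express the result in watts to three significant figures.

Knowing I and R, the power is just I²R — no need to find V first.
P = (4.110 A)² × 8.20 Ω = 138.5 W

139 W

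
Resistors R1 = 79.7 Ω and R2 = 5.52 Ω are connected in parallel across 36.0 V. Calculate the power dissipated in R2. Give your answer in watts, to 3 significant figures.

235 W

Every branch has 36.0 V across it, so for R2 the power is simply V²/R.
P_R2 = V² / R2 = (36.0)² / 5.52 Ω = 234.8 W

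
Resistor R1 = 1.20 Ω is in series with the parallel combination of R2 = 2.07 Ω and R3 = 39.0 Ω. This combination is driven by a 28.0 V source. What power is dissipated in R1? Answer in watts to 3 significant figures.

First combine the parallel branches into one equivalent R_p, then R1 + R_p is a series pair.
R_p = (2.07×39.0)/(2.07+39.0) = 1.966 Ω
R_total = 1.20 + 1.966 = 3.166 Ω
I = V / R_total = 28.0 / 3.166 = 8.845 A
All the current flows through R1; use P = I²R.
P_R1 = (8.845)² × 1.20 = 93.88 W

93.9 W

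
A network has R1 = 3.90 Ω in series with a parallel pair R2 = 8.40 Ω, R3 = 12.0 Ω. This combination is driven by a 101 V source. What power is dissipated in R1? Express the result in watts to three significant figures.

Reduce the parallel pair to R_p first; the network is then a simple series string.
R_p = (8.40×12.0)/(8.40+12.0) = 4.941 Ω
R_total = 3.90 + 4.941 = 8.841 Ω
I = V / R_total = 101 / 8.841 = 11.42 A
All the current flows through R1; use P = I²R.
P_R1 = (11.42)² × 3.90 = 509.0 W

509 W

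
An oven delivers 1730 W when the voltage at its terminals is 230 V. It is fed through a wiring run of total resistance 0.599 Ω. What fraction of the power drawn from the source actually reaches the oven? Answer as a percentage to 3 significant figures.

I = P / V = 1730 / 230 = 7.522 A through the wiring run.
P_line = I² R_line = (7.522)² × 0.599 = 33.89 W
P_source = P_load + P_line = 1730 + 33.89 = 1764 W
η = P_load / P_source = 1730 / 1764 = 0.9808

98.1 %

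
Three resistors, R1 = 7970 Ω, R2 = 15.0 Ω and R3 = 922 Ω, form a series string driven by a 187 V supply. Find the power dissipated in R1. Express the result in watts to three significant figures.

Series elements share the same current, so find I first, then use P = I²R.
R_total = 7970 + 15.0 + 922 = 8907 Ω
I = V / R_total = 187 / 8907 = 0.02099 A
P_R1 = I² × R1 = (0.02099)² × 7970 = 3.513 W

3.51 W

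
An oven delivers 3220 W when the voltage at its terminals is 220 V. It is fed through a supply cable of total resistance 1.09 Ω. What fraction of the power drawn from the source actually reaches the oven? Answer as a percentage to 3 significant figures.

93.2 %

I = P / V = 3220 / 220 = 14.64 A through the supply cable.
P_line = I² R_line = (14.64)² × 1.09 = 233.5 W
P_source = P_load + P_line = 3220 + 233.5 = 3454 W
η = P_load / P_source = 3220 / 3454 = 0.9324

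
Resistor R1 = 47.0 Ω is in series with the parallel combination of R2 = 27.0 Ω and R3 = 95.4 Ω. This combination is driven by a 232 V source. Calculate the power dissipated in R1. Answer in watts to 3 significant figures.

546 W

Reduce the parallel pair to R_p first; the network is then a simple series string.
R_p = (27.0×95.4)/(27.0+95.4) = 21.04 Ω
R_total = 47.0 + 21.04 = 68.04 Ω
I = V / R_total = 232 / 68.04 = 3.410 A
R1 is in the main series path, so its power is I²R1.
P_R1 = (3.410)² × 47.0 = 546.4 W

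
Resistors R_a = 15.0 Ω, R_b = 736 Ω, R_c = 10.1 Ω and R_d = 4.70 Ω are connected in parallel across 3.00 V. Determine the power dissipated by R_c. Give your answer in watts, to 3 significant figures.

0.891 W

Each parallel branch sees the full supply voltage, so P = V²/R applies directly to the target branch.
P_R_c = V² / R_c = (3.00)² / 10.1 Ω = 0.8911 W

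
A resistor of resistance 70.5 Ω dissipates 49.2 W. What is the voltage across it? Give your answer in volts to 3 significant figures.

Inverting the appropriate power form: V = √(P R).
V = √(49.2 × 70.5) = 58.89 V

58.9 V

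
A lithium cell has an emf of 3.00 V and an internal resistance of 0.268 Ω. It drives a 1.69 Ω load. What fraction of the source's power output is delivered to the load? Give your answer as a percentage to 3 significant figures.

86.3 %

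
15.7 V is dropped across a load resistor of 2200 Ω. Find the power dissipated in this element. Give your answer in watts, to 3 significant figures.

0.112 W

Voltage and resistance are given, so P = V²/R is the one-step route.
P = (15.7 V)² / 2200 Ω = 0.1120 W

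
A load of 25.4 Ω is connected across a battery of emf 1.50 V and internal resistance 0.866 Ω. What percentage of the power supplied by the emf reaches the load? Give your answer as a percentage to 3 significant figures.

Efficiency is P_load / P_total. With a series r and R sharing the same I, P = I²R for each, so η = R/(R+r).
η = R / (R + r) = 25.4 / (25.4 + 0.866) = 0.9670

96.7 %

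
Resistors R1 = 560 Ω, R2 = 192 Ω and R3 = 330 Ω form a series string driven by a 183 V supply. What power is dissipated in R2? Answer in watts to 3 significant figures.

Every series element carries the same I. Get I from the total resistance, then P = I² × R2.
R_total = 560 + 192 + 330 = 1082 Ω
I = V / R_total = 183 / 1082 = 0.1691 A
P_R2 = I² × R2 = (0.1691)² × 192 = 5.492 W

5.49 W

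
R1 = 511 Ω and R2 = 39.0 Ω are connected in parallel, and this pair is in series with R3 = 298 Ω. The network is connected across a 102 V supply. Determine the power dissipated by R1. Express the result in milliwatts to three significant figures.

239 mW

First find R_p for the parallel pair, then treat R_p + R3 as a series loop.
R_p = (511×39.0)/(511+39.0) = 36.23 Ω
R_total = R_p + 298 = 36.23 + 298 = 334.2 Ω
I = V / R_total = 102 / 334.2 = 0.3052 A
Voltage across the parallel pair: V_p = I × R_p = 0.3052 × 36.23 = 11.06 V
Use P = V²/R for R1 with V = V_p.
P_R1 = (11.06)² / 511 = 0.2393 W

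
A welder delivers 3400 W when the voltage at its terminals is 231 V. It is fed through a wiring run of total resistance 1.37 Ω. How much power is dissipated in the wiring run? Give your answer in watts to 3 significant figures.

297 W

The wiring run and load are in series, so the same current flows in both; the loss is I²R_line.
I = P / V = 3400 / 231 = 14.72 A through the wiring run.
P_line = I² R_line = (14.72)² × 1.37 = 296.8 W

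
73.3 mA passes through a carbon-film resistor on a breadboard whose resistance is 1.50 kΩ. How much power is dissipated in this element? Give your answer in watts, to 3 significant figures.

8.06 W

The current through and the resistance of the element are both given; use P = I²R.
P = (0.07330 A)² × 1500 Ω = 8.059 W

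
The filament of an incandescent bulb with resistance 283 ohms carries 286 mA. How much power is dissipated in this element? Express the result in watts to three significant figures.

Current and resistance are given, so P = I²R is the direct form.
P = (0.2860 A)² × 283 Ω = 23.15 W

23.1 W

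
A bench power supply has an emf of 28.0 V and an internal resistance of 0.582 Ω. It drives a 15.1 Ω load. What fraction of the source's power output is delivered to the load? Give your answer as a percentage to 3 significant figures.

96.3 %

The source delivers εI, of which I²R reaches the load and I²r is lost; since I is common, η = R/(R+r).
η = R / (R + r) = 15.1 / (15.1 + 0.582) = 0.9629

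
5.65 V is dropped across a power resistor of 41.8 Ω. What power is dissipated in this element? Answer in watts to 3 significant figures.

V and R are stated; P = V²/R avoids computing the current.
P = (5.65 V)² / 41.8 Ω = 0.7637 W

0.764 W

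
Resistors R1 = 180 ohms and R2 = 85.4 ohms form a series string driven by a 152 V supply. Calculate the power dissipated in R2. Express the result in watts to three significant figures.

The current is common to all series resistors; compute it, then apply P = I²R for the target.
R_total = 180 + 85.4 = 265.4 Ω
I = V / R_total = 152 / 265.4 = 0.5727 A
P_R2 = I² × R2 = (0.5727)² × 85.4 = 28.01 W

28.0 W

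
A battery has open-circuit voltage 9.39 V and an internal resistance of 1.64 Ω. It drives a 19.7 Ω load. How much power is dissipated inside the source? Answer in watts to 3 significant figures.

0.318 W

The source's internal resistance is just another series element carrying I; its dissipation is I²r.
I = ε / (r + R) = 9.39 / (1.64 + 19.7) = 0.4400 A
P_int = I² r = (0.4400)² × 1.64 = 0.3175 W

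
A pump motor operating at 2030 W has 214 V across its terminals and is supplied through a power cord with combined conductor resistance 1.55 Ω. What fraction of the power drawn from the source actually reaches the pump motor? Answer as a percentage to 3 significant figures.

I = P / V = 2030 / 214 = 9.486 A through the power cord.
P_line = I² R_line = (9.486)² × 1.55 = 139.5 W
P_source = P_load + P_line = 2030 + 139.5 = 2169 W
η = P_load / P_source = 2030 / 2169 = 0.9357

93.6 %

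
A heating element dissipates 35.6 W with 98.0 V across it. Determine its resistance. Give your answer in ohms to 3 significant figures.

270 Ω

Rearranging the power relation for the two known quantities gives R = V² / P.
R = (98.0)² / 35.6 = 269.8 Ω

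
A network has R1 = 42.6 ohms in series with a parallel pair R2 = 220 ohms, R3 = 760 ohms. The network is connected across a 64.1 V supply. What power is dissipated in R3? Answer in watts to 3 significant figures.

First combine the parallel branches into one equivalent R_p, then R1 + R_p is a series pair.
R_p = (220×760)/(220+760) = 170.6 Ω
R_total = 42.6 + 170.6 = 213.2 Ω
I = V / R_total = 64.1 / 213.2 = 0.3006 A
Voltage across the parallel pair: V_p = I × R_p = 0.3006 × 170.6 = 51.29 V
With V_p across R3, its power is V_p²/R3.
P_R3 = (51.29)² / 760 = 3.462 W

3.46 W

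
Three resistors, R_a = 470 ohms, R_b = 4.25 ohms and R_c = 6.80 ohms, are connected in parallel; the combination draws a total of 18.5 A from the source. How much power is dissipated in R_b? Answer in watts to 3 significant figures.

545 W

Parallel branches share V, not I — compute V via R_eq, then use V²/R for the target branch.
1/R_eq = 1/470 + 1/4.25 + 1/6.80 ⇒ R_eq = 2.601 Ω
V = I_total × R_eq = 18.50 × 2.601 = 48.12 V
P_R_b = V² / R_b = (48.12)² / 4.25 = 544.8 W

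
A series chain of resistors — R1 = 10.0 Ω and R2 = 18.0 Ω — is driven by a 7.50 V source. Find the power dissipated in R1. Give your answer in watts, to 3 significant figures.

0.717 W

Series elements share the same current, so find I first, then use P = I²R.
R_total = 10.0 + 18.0 = 28.00 Ω
I = V / R_total = 7.50 / 28.00 = 0.2679 A
P_R1 = I² × R1 = (0.2679)² × 10.0 = 0.7175 W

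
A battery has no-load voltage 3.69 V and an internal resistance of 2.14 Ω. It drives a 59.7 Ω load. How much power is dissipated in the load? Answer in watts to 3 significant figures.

Load and internal resistance form a series loop — compute the loop current, then the load power via I²R.
I = ε / (r + R) = 3.69 / (2.14 + 59.7) = 0.05967 A
P_load = I² R = (0.05967)² × 59.7 = 0.2126 W

0.213 W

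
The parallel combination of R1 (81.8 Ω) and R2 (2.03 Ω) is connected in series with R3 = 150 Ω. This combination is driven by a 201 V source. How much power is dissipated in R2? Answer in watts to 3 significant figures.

3.38 W

Reduce the parallel combination to a single R_p; the circuit then becomes R_p in series with the remaining resistor.
R_p = (81.8×2.03)/(81.8+2.03) = 1.981 Ω
R_total = R_p + 150 = 1.981 + 150 = 152.0 Ω
I = V / R_total = 201 / 152.0 = 1.323 A
Voltage across the parallel pair: V_p = I × R_p = 1.323 × 1.981 = 2.620 V
R2 has V_p across it, so P = V_p²/R2.
P_R2 = (2.620)² / 2.03 = 3.381 W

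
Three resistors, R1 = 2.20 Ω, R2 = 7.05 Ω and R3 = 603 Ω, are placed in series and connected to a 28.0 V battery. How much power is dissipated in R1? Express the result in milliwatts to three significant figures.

Every series element carries the same I. Get I from the total resistance, then P = I² × R1.
R_total = 2.20 + 7.05 + 603 = 612.2 Ω
I = V / R_total = 28.0 / 612.2 = 0.04573 A
P_R1 = I² × R1 = (0.04573)² × 2.20 = 0.004601 W

4.60 mW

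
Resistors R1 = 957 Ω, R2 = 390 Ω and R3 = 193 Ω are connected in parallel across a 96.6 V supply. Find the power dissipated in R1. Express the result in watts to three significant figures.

Parallel branches share the same voltage; P = V²/R gives the branch power in one step.
P_R1 = V² / R1 = (96.6)² / 957 Ω = 9.751 W

9.75 W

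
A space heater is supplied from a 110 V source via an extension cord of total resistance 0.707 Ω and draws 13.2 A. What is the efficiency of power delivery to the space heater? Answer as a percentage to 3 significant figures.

The extension cord carries the full 13.2 A.
P_line = I² R_line = (13.20)² × 0.707 = 123.2 W
P_source = V I = 110 × 13.20 = 1452 W; P_load = 1329 W
η = P_load / P_source = 1329 / 1452 = 0.9152

91.5 %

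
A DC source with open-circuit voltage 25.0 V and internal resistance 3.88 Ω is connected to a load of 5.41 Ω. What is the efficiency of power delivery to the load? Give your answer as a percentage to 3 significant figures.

58.2 %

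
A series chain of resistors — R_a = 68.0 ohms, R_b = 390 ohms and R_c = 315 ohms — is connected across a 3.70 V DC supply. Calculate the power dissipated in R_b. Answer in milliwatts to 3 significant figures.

8.94 mW

The current is common to all series resistors; compute it, then apply P = I²R for the target.
R_total = 68.0 + 390 + 315 = 773.0 Ω
I = V / R_total = 3.70 / 773.0 = 0.004787 A
P_R_b = I² × R_b = (0.004787)² × 390 = 0.008935 W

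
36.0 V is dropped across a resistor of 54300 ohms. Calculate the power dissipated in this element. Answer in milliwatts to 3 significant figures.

23.9 mW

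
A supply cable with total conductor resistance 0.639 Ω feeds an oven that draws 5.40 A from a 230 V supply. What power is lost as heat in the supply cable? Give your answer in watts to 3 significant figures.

The supply cable is a series resistance carrying the load current; its dissipation is I²R_line.
The supply cable carries the full 5.40 A.
P_line = I² R_line = (5.400)² × 0.639 = 18.63 W

18.6 W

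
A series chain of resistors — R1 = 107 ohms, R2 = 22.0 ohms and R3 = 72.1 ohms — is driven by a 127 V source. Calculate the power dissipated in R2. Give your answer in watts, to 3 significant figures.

Every series element carries the same I. Get I from the total resistance, then P = I² × R2.
R_total = 107 + 22.0 + 72.1 = 201.1 Ω
I = V / R_total = 127 / 201.1 = 0.6315 A
P_R2 = I² × R2 = (0.6315)² × 22.0 = 8.774 W

8.77 W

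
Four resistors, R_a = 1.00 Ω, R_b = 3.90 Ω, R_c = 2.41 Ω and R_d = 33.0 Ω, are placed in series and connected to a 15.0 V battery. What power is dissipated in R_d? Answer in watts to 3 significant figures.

4.57 W

In a series string the same current flows through every resistor — find that current, then P = I²R for the one we want.
R_total = 1.00 + 3.90 + 2.41 + 33.0 = 40.31 Ω
I = V / R_total = 15.0 / 40.31 = 0.3721 A
P_R_d = I² × R_d = (0.3721)² × 33.0 = 4.570 W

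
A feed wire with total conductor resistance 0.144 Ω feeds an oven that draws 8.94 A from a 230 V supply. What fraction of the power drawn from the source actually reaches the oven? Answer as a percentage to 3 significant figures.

The feed wire carries the full 8.94 A.
P_line = I² R_line = (8.940)² × 0.144 = 11.51 W
P_source = V I = 230 × 8.940 = 2056 W; P_load = 2045 W
η = P_load / P_source = 2045 / 2056 = 0.9944

99.4 %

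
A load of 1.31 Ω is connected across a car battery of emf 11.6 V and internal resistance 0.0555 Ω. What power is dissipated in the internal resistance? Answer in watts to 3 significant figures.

4.01 W

The source's internal resistance is just another series element carrying I; its dissipation is I²r.
I = ε / (r + R) = 11.6 / (0.0555 + 1.31) = 8.495 A
P_int = I² r = (8.495)² × 0.0555 = 4.005 W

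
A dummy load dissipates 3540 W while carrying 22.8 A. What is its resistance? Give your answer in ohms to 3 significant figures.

From P = V I = I²R = V²/R, with the two given quantities we get R = P / I².
R = 3540 / (22.80)² = 6.810 Ω

6.81 Ω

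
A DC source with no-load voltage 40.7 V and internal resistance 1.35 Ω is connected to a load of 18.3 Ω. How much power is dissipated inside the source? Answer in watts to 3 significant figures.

5.79 W

Internal loss is I²r, with I set by the total series resistance r+R.
I = ε / (r + R) = 40.7 / (1.35 + 18.3) = 2.071 A
P_int = I² r = (2.071)² × 1.35 = 5.792 W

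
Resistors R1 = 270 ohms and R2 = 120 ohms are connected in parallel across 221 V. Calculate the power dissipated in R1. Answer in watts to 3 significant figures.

181 W

R1 sits directly across the source, so P = V²/R with V = 221 V.
P_R1 = V² / R1 = (221)² / 270 Ω = 180.9 W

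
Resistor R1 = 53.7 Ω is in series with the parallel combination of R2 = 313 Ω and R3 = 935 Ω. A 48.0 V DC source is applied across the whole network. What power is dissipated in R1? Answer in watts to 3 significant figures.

Reduce the parallel pair to R_p first; the network is then a simple series string.
R_p = (313×935)/(313+935) = 234.5 Ω
R_total = 53.7 + 234.5 = 288.2 Ω
I = V / R_total = 48.0 / 288.2 = 0.1666 A
All the current flows through R1; use P = I²R.
P_R1 = (0.1666)² × 53.7 = 1.490 W

1.49 W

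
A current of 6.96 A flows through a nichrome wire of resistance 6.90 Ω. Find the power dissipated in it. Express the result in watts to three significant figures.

Current and resistance are given, so P = I²R is the direct form.
P = (6.960 A)² × 6.90 Ω = 334.2 W

334 W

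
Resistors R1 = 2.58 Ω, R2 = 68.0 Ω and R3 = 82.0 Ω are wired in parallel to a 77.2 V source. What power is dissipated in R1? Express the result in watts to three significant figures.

2310 W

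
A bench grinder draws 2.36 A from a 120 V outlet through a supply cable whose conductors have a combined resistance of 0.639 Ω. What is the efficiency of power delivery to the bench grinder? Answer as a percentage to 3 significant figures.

The supply cable carries the full 2.36 A.
P_line = I² R_line = (2.360)² × 0.639 = 3.559 W
P_source = V I = 120 × 2.360 = 283.2 W; P_load = 279.6 W
η = P_load / P_source = 279.6 / 283.2 = 0.9874

98.7 %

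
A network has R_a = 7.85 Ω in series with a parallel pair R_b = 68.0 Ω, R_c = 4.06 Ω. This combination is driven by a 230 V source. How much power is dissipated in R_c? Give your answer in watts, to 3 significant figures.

1400 W

Replace R_b and R_c with their parallel equivalent so the circuit becomes R_a in series with R_p.
R_p = (68.0×4.06)/(68.0+4.06) = 3.831 Ω
R_total = 7.85 + 3.831 = 11.68 Ω
I = V / R_total = 230 / 11.68 = 19.69 A
Voltage across the parallel pair: V_p = I × R_p = 19.69 × 3.831 = 75.44 V
R_c is across V_p, so use P = V²/R for that branch.
P_R_c = (75.44)² / 4.06 = 1402 W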